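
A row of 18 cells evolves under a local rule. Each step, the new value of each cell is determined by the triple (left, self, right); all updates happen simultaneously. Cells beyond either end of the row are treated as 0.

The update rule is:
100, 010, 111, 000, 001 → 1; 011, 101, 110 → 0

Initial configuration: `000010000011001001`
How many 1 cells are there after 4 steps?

12

111111111100111111
011111111011011110
101111110000001101
100111101111110001
count of 1: 12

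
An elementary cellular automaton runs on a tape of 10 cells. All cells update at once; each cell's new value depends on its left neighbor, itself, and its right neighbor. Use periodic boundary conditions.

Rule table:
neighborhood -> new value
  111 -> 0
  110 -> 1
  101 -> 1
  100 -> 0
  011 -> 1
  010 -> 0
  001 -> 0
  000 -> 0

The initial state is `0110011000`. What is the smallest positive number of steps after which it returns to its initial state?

step 1: 0110011000

1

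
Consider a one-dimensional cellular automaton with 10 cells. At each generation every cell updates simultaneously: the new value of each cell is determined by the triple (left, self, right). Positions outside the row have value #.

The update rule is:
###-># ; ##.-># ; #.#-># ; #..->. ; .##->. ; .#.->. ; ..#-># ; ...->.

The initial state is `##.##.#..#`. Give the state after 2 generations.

###.##..#.
####.#.#.#

####.#.#.#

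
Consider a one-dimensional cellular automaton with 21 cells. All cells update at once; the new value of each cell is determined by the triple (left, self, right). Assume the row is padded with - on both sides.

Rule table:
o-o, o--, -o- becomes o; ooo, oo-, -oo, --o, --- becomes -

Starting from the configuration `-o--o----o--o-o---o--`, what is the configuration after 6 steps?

-------o--o----o-----

step 1: -oo-oo---oo-oooo--oo-
step 2: ---o--o----o----o---o
step 3: ---oo-oo---oo---oo--o
step 4: -----o--o----o----o-o
step 5: -----oo-oo---oo---ooo
step 6: -------o--o----o-----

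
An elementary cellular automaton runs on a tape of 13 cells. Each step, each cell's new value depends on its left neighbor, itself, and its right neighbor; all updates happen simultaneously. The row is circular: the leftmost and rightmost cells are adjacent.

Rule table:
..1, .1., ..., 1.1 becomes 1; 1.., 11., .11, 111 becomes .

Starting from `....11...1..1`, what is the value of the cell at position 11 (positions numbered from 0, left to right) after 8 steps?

.111...111.11
1....11...1..
1.111...111.1
.1....11...1.
11.111...111.
..1....11...1
.11.111...111
1..1....11...
position 11 holds .

.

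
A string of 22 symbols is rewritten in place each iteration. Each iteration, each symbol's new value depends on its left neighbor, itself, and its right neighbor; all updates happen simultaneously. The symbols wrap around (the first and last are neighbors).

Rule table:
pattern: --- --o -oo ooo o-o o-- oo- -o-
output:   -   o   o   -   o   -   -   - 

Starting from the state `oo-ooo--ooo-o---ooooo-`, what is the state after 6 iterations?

o-oo---oo--o---oo----o
-oo---oo--o---oo----oo
oo---oo--o---oo----oo-
o---oo--o---oo----oo-o
---oo--o---oo----oo-oo
--oo--o---oo----oo-oo-

--oo--o---oo----oo-oo-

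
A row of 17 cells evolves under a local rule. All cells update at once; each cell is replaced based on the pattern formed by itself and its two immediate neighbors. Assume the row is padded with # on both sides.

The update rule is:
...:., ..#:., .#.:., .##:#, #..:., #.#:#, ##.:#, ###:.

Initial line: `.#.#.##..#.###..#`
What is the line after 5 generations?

#.#.###...##.#..#
##.##.#...###...#
.#####....#.#...#
##...#.....#....#
.#..............#

.#..............#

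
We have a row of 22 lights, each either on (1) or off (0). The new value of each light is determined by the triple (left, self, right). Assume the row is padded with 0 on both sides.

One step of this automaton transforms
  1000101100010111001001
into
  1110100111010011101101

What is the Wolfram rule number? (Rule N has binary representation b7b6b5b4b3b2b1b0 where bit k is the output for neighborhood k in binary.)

position 14: 111 → 1  (bit 7 = 1)
position 7: 110 → 1  (bit 6 = 1)
position 5: 101 → 0  (bit 5 = 0)
position 1: 100 → 1  (bit 4 = 1)
position 6: 011 → 0  (bit 3 = 0)
position 0: 010 → 1  (bit 2 = 1)
position 3: 001 → 0  (bit 1 = 0)
position 2: 000 → 1  (bit 0 = 1)
bits b7..b0 = 11010101 = 213

213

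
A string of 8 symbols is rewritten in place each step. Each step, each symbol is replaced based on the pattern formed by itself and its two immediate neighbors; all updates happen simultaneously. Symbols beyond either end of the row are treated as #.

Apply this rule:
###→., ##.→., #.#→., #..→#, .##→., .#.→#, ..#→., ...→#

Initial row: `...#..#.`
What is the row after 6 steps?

......#.

##.##.#.
......#.
#####.#.
......#.  (repeats step 2; period 2)
step 6: ......#.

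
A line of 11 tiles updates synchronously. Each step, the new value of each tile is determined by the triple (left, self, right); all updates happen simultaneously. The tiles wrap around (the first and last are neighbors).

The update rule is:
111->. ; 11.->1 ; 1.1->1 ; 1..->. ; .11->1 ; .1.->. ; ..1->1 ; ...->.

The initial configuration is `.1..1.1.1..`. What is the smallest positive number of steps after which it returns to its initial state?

11

1..1.1.1...
..1.1.1...1
.1.1.1...1.
1.1.1...1..
.1.1...1..1
1.1...1..1.
.1...1..1.1
1...1..1.1.
...1..1.1.1
..1..1.1.1.
.1..1.1.1..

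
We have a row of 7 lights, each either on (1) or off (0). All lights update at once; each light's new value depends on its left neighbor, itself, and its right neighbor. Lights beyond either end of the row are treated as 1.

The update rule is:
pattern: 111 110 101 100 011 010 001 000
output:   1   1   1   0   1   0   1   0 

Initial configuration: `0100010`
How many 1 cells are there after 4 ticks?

tick 1: 1000101
tick 2: 1001011
tick 3: 1010111
tick 4: 1101111
count of 1: 6

6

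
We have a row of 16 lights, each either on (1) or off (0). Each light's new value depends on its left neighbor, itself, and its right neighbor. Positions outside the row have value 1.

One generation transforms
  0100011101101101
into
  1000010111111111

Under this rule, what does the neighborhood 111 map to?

At position 6 the neighborhood is 111; the next row has 0 there.

0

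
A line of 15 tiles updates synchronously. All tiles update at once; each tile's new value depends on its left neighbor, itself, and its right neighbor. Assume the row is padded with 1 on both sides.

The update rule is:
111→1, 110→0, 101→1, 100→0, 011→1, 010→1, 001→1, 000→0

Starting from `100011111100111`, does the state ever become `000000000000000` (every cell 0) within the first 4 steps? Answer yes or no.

no

step 1: 000111111001111
step 2: 001111110011111
step 3: 011111100111111
step 4: 111111001111111
step 4 is 111111001111111, still not uniform 0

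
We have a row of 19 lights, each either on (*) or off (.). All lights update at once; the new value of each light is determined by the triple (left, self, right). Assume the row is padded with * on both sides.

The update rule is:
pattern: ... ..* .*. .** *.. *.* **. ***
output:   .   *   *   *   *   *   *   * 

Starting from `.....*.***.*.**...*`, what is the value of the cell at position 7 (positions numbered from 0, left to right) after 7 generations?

*...************.**
**.****************
*******************
*******************  (fixed point — unchanged through generation 7)
position 7 holds *

*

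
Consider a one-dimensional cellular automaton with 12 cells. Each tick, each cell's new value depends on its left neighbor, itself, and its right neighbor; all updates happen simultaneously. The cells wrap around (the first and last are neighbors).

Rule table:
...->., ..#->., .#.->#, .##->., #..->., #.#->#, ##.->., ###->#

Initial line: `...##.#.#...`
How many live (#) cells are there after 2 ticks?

.....####...
......##....
count of #: 2

2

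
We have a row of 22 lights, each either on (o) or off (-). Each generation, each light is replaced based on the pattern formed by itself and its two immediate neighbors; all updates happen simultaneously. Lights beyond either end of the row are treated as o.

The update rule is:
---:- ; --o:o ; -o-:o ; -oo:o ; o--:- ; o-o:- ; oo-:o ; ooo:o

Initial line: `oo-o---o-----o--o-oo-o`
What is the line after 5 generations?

oo-o--oo----oo-oo-oo-o
oo-o-ooo---ooo-oo-oo-o
oo-o-ooo--oooo-oo-oo-o
oo-o-ooo-ooooo-oo-oo-o
oo-o-ooo-ooooo-oo-oo-o

oo-o-ooo-ooooo-oo-oo-o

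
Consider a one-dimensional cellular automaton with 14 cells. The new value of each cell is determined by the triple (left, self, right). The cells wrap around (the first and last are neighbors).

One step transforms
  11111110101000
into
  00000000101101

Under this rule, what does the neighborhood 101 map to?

At position 7 the neighborhood is 101; the next row has 0 there.

0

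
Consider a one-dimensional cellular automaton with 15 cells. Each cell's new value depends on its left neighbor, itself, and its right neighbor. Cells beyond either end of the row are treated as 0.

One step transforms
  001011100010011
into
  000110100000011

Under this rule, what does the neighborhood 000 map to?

0

At position 0 the neighborhood is 000; the next row has 0 there.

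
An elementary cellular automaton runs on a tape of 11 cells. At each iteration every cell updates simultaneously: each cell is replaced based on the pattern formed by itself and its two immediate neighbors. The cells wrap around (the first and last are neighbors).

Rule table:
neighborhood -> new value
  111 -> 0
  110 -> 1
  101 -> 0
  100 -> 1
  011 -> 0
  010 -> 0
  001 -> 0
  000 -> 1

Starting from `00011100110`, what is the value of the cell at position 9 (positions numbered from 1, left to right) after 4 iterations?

0

11000110011
01110011000
00011001111
11001100001
position 9 holds 0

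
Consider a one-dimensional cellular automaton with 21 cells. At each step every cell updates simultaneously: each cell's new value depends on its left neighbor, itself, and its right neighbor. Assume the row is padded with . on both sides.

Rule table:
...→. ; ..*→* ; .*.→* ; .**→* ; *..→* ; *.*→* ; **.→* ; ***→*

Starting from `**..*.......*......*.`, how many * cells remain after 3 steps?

******.....***....***
*******...*****..****
********.************
count of *: 20

20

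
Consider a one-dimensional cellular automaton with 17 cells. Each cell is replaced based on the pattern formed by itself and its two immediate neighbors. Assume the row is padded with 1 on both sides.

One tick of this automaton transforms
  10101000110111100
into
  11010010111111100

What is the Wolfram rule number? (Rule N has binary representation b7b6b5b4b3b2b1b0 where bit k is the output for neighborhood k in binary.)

233

position 12: 111 → 1  (bit 7 = 1)
position 0: 110 → 1  (bit 6 = 1)
position 1: 101 → 1  (bit 5 = 1)
position 5: 100 → 0  (bit 4 = 0)
position 8: 011 → 1  (bit 3 = 1)
position 2: 010 → 0  (bit 2 = 0)
position 7: 001 → 0  (bit 1 = 0)
position 6: 000 → 1  (bit 0 = 1)
bits b7..b0 = 11101001 = 233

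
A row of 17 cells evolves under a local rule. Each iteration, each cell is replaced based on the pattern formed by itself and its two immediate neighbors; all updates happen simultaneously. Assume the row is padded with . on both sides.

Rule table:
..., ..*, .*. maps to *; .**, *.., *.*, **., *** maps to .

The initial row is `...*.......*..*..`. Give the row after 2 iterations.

****.*******.**.*
................*

................*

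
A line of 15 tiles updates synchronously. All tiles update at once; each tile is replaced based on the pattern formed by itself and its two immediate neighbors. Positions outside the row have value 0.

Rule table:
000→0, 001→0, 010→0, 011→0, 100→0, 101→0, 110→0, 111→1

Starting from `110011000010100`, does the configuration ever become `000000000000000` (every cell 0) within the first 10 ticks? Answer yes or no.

yes

000000000000000
all cells are 0 at tick 1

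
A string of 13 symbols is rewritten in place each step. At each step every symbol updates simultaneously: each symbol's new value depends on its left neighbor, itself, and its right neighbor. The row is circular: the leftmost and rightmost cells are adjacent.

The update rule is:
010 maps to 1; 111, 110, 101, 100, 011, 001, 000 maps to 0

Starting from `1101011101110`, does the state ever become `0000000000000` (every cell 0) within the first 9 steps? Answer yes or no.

step 1: 0001000000000
step 2: 0001000000000  (fixed point — unchanged through step 9)
step 9 is 0001000000000, still not uniform 0

no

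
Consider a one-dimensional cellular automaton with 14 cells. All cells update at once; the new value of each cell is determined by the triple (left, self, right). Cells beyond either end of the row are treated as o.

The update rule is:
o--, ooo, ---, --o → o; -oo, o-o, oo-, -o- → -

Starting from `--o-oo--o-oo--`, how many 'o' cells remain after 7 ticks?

10

tick 1: oo----oo----oo
tick 2: o-oooo--oooo-o
tick 3: ---oo-oo-oo---
tick 4: ooo--------ooo
tick 5: oo-oooooooo-oo
tick 6: o---oooooo---o
tick 7: -ooo-oooo-ooo-
count of o: 10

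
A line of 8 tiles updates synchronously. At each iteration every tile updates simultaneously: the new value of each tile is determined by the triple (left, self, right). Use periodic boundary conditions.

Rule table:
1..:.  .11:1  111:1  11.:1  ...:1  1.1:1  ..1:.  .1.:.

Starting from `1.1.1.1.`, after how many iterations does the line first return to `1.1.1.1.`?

.1.1.1.1
1.1.1.1.

2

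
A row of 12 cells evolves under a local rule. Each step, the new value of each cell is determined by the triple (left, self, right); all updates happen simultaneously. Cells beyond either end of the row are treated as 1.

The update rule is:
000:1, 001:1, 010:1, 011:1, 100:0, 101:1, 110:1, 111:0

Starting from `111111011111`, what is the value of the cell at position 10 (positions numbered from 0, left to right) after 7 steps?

1

000001110000
011111010111
110001111100
010111000101
111101011111
000111110000
011100010111
position 10 holds 1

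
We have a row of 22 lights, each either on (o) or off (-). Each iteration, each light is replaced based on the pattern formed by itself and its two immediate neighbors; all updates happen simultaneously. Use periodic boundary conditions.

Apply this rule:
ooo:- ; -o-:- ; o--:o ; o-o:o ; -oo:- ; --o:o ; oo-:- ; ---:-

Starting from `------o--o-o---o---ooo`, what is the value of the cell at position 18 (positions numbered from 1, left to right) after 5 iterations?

-

o----o-oo-o-o-o-o-o---
-o--o-o--o-o-o-o-o-o-o
o-oo-o-oo-o-o-o-o-o-o-
-o--o-o--o-o-o-o-o-o-o  (repeats iteration 2; period 2)
iteration 5: o-oo-o-oo-o-o-o-o-o-o-
position 18 holds -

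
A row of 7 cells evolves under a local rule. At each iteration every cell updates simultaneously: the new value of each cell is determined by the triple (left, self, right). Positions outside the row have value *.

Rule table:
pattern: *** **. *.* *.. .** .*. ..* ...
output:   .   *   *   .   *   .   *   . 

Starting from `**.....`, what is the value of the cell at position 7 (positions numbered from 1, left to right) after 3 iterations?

.*....*
*....**
*...**.
position 7 holds .

.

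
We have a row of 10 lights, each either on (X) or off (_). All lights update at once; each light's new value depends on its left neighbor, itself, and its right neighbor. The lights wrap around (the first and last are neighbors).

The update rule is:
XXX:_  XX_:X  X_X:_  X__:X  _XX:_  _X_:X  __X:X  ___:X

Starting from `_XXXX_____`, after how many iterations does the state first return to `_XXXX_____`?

iteration 1: X___XXXXXX
iteration 2: XXXX______
iteration 3: ___XXXXXXX
iteration 4: XXX______X
iteration 5: __XXXXXXX_
iteration 6: XX______XX
iteration 7: _XXXXXXX__
iteration 8: X______XXX
iteration 9: XXXXXXX___
iteration 10: ______XXXX
iteration 11: XXXXXX___X
iteration 12: _____XXXX_
iteration 13: XXXXX___XX
iteration 14: ____XXXX__
iteration 15: XXXX___XXX
iteration 16: ___XXXX___
iteration 17: XXX___XXXX
iteration 18: __XXXX____
iteration 19: XX___XXXXX
iteration 20: _XXXX_____

20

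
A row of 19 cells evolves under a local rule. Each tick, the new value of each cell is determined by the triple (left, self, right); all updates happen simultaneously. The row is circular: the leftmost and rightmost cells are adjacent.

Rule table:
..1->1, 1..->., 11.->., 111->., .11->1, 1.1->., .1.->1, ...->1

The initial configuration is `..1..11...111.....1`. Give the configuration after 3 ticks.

.11.11..111...11111
.1..1..11...111....
11.11.11..111...111

11.11.11..111...111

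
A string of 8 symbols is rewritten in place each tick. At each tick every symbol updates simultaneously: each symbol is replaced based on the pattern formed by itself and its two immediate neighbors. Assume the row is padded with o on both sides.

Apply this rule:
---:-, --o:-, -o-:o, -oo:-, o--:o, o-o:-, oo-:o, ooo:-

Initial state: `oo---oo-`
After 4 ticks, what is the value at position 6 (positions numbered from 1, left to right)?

-oo---o-
--oo--o-
o--oo-o-
oo--o-o-
position 6 holds -

-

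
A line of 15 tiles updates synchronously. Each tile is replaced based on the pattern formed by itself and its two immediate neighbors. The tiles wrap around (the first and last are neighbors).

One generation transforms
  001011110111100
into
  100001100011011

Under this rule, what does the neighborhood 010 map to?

At position 2 the neighborhood is 010; the next row has 0 there.

0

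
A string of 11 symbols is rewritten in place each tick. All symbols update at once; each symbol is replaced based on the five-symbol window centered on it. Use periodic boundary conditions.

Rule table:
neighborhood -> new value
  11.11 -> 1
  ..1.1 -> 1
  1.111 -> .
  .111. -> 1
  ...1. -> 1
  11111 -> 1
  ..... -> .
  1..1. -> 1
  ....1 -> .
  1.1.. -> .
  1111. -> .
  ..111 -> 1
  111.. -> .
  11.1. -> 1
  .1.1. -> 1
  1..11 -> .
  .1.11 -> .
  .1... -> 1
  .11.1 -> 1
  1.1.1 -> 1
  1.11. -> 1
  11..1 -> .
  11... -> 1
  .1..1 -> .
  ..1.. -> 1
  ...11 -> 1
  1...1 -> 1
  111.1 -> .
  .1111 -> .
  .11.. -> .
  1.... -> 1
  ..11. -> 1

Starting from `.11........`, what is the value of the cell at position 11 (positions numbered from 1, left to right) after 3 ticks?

1

11.11......
1111.11...1
.1..11.1111
position 11 holds 1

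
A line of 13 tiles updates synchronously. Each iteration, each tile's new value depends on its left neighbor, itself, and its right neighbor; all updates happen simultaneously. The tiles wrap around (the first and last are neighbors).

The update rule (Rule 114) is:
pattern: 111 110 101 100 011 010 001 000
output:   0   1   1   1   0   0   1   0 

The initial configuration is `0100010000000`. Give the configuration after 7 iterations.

1010101010101

1010101000000
0101010100001
1010101010010
0101010101101
1010101010110
0101010101011
1010101010101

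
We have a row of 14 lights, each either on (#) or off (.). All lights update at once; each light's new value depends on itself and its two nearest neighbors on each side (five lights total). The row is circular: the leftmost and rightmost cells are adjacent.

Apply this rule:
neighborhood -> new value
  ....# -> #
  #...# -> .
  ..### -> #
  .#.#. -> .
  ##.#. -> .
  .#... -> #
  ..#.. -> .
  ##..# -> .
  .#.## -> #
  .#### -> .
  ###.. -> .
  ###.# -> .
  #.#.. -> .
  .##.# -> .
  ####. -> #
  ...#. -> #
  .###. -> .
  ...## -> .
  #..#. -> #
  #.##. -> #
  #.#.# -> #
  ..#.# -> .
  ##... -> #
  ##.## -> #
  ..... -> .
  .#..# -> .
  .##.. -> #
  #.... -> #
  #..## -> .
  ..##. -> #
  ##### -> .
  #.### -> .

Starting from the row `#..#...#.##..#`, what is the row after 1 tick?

#.#.#.#.###..#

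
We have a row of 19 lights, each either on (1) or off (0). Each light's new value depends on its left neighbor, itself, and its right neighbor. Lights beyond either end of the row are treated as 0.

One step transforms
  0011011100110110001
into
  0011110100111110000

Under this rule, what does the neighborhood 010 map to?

At position 18 the neighborhood is 010; the next row has 0 there.

0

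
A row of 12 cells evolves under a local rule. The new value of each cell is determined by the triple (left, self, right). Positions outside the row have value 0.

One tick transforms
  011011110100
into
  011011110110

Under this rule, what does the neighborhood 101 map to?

At position 3 the neighborhood is 101; the next row has 0 there.

0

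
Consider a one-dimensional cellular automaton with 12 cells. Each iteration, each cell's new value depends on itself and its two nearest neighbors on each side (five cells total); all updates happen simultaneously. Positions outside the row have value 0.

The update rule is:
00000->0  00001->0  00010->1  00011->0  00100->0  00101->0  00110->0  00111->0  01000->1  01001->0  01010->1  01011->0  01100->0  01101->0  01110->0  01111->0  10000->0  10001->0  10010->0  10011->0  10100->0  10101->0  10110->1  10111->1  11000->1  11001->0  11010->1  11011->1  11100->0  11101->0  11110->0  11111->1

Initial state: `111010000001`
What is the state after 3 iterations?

010101000010

iteration 1: 000101000010
iteration 2: 001010100101
iteration 3: 010101000010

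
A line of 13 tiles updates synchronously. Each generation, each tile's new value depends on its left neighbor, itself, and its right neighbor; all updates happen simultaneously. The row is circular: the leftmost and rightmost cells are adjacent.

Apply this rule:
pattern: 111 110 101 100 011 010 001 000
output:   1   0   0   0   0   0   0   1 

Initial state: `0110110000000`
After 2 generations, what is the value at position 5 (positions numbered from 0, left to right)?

generation 1: 0000000111111
generation 2: 0111110011110
position 5 holds 1

1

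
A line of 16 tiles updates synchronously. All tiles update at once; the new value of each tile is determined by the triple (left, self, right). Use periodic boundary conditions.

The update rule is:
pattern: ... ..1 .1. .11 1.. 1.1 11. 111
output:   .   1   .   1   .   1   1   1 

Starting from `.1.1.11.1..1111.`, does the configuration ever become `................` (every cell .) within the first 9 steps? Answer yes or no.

no

1.1.1111..11111.
.1.11111.1111111
1.11111111111111
1111111111111111
1111111111111111  (fixed point — unchanged through step 9)
step 9 is 1111111111111111, still not uniform .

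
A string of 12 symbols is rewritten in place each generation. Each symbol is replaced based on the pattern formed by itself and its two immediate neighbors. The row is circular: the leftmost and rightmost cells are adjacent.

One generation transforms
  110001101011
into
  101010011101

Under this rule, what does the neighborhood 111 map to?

At position 0 the neighborhood is 111; the next row has 1 there.

1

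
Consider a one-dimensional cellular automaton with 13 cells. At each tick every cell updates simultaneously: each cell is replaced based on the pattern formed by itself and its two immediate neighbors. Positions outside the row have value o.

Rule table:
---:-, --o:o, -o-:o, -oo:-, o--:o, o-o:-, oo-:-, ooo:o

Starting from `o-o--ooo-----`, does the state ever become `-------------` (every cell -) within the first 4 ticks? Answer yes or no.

no

tick 1: --ooo-o-o---o
tick 2: oo-o--o-oo-o-
tick 3: o--oooo----o-
tick 4: -oo-oo-o--oo-
tick 4 is -oo-oo-o--oo-, still not uniform -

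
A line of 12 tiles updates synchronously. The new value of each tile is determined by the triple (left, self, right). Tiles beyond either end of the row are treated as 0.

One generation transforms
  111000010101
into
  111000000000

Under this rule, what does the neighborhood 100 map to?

0

At position 3 the neighborhood is 100; the next row has 0 there.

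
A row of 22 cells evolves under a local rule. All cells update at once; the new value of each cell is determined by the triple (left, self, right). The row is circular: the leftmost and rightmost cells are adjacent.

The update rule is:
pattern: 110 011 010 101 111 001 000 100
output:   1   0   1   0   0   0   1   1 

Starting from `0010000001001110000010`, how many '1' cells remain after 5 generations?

generation 1: 1011111101100011111011
generation 2: 1000000100111000001000
generation 3: 1111110110001111101110
generation 4: 0000010011100000100010
generation 5: 1111011000111110111011
count of 1: 16

16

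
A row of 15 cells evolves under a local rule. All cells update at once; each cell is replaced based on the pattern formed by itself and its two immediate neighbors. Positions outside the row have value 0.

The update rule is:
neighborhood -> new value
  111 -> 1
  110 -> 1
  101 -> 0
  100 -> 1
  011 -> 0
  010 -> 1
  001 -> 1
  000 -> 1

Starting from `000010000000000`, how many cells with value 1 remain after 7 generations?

generation 1: 111111111111111
generation 2: 011111111111111
generation 3: 101111111111111
generation 4: 100111111111111
generation 5: 111011111111111
generation 6: 011001111111111
generation 7: 101110111111111
count of 1: 13

13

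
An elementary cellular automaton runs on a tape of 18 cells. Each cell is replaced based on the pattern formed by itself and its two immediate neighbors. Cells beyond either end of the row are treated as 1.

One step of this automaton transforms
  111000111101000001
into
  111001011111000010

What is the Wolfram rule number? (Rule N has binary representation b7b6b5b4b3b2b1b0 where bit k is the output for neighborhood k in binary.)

position 0: 111 → 1  (bit 7 = 1)
position 2: 110 → 1  (bit 6 = 1)
position 10: 101 → 1  (bit 5 = 1)
position 3: 100 → 0  (bit 4 = 0)
position 6: 011 → 0  (bit 3 = 0)
position 11: 010 → 1  (bit 2 = 1)
position 5: 001 → 1  (bit 1 = 1)
position 4: 000 → 0  (bit 0 = 0)
bits b7..b0 = 11100110 = 230

230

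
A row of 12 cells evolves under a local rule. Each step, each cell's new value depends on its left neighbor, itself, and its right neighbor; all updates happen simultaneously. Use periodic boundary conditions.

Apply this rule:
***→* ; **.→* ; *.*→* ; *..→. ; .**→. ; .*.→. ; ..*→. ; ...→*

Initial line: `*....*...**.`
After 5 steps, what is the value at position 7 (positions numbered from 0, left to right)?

step 1: ..**...*..**
step 2: ...*.*.....*
step 3: .*..*..***..
step 4: ........**.*
step 5: .******..**.
position 7 holds .

.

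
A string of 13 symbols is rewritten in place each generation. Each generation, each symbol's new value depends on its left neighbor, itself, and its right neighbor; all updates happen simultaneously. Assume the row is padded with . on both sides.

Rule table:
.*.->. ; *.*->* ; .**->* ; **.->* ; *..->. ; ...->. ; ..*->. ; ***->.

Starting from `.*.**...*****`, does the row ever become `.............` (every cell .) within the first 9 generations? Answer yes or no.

generation 1: ..***...*...*
generation 2: ..*.*........
generation 3: ...*.........
generation 4: .............
all cells are . at generation 4

yes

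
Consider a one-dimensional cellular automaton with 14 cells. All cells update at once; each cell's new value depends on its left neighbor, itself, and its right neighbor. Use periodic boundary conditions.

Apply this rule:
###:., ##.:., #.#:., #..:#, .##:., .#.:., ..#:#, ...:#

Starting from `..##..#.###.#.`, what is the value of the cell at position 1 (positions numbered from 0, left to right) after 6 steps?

step 1: ##..##.......#
step 2: ..##..#######.
step 3: ##..##.......#  (repeats step 1; period 2)
step 6: ..##..#######.
position 1 holds .

.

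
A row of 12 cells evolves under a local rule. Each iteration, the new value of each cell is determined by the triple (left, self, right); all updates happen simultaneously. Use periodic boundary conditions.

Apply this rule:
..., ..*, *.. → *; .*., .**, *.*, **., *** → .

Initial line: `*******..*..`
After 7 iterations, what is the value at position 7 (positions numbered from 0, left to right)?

*

.......**.**
*******.....
.......*****
*******.....  (repeats iteration 2; period 2)
iteration 7: .......*****
position 7 holds *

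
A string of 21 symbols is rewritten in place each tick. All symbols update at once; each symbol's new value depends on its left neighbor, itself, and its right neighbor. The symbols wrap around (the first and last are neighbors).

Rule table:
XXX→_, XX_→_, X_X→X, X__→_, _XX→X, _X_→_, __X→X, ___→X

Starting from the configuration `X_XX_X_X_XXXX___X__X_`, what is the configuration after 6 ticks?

_X_XX__XX__XX__X_XX_X

tick 1: _XX_X_X_XX____XX__X_X
tick 2: XX_X_X_XX__XXXX__X_X_
tick 3: X_X_X_XX__XX____X_X_X
tick 4: _X_X_XX__XX__XXX_X_XX
tick 5: X_X_XX__XX__XX__X_XX_
tick 6: _X_XX__XX__XX__X_XX_X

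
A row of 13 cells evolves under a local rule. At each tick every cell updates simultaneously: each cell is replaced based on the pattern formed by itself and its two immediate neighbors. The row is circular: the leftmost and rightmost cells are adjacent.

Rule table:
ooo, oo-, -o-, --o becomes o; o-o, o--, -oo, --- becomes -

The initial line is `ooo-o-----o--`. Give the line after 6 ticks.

--o-o-o-o-o-o

tick 1: -oo-o----oo-o
tick 2: --o-o---o-o-o
tick 3: -oo-o--oo-o-o
tick 4: --o-o-o-o-o-o
tick 5: -oo-o-o-o-o-o
tick 6: --o-o-o-o-o-o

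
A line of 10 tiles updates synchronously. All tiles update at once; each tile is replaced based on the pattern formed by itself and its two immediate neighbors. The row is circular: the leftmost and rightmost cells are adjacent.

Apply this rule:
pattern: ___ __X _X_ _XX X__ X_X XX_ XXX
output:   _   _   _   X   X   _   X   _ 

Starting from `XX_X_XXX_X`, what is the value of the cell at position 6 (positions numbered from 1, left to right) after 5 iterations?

iteration 1: _X___X_X_X
iteration 2: __X_______
iteration 3: ___X______
iteration 4: ____X_____
iteration 5: _____X____
position 6 holds X

X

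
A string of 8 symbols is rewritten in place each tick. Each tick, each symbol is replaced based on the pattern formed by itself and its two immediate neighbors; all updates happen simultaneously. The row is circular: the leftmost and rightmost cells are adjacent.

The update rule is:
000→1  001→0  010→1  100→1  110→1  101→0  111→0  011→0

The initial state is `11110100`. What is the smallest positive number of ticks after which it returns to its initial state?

8

00010110
11010011
01011000
01001111
01100001
00111101
10000101
11110100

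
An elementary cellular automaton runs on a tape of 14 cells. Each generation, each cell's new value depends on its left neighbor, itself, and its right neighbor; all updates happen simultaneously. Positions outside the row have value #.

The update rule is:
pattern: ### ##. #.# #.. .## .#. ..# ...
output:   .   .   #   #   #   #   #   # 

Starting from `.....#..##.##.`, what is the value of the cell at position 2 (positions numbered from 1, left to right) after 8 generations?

.

generation 1: #########.##.#
generation 2: .........##.##
generation 3: ##########.##.
generation 4: ..........##.#
generation 5: ###########.##
generation 6: ...........##.
generation 7: ############.#
generation 8: ............##
position 2 holds .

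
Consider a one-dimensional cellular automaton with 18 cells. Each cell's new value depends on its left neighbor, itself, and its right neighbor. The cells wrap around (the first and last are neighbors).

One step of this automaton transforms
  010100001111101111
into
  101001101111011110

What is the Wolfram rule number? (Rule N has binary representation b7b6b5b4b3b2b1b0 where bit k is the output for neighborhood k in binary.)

169

position 9: 111 → 1  (bit 7 = 1)
position 12: 110 → 0  (bit 6 = 0)
position 0: 101 → 1  (bit 5 = 1)
position 4: 100 → 0  (bit 4 = 0)
position 8: 011 → 1  (bit 3 = 1)
position 1: 010 → 0  (bit 2 = 0)
position 7: 001 → 0  (bit 1 = 0)
position 5: 000 → 1  (bit 0 = 1)
bits b7..b0 = 10101001 = 169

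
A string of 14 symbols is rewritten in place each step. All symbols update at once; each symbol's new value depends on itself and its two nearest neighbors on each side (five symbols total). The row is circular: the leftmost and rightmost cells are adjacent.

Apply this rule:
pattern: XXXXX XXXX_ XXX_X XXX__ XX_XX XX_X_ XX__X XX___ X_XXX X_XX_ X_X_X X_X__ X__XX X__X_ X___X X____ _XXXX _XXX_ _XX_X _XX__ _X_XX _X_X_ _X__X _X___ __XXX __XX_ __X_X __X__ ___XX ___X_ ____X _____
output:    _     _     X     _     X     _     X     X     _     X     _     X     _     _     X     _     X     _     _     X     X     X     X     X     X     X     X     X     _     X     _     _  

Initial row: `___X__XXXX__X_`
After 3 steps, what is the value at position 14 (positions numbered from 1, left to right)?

step 1: __XXX_XX__X_XX
step 2: X_X_XXXXX_XXXX
step 3: X__X_X__XX_X__
position 14 holds _

_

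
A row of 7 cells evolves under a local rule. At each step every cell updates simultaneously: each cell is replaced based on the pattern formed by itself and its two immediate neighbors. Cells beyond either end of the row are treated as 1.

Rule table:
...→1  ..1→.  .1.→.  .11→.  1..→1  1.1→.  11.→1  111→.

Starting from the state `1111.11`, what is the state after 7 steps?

...1...
11..11.
.11..1.
..11...
1..111.
11...1.
.111...

.111...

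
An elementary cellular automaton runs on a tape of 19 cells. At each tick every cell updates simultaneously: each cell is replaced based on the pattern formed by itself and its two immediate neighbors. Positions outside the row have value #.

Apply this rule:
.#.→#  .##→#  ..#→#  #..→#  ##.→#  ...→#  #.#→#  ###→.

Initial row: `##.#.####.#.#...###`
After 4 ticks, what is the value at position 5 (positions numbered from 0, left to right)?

.#####..#########..
##...####.......###
.#####..#########..  (repeats tick 1; period 2)
tick 4: ##...####.......###
position 5 holds #

#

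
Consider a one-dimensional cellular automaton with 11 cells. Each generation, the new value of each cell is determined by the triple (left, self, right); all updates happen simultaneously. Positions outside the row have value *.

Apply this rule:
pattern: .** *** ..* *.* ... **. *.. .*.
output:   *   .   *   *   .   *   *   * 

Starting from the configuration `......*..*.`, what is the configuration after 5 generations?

.**..*****.

*....******
**..**.....
.******...*
**....**.**
.**..*****.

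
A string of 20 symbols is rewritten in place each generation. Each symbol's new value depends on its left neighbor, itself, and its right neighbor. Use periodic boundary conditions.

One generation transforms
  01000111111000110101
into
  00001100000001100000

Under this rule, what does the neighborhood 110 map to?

0

At position 10 the neighborhood is 110; the next row has 0 there.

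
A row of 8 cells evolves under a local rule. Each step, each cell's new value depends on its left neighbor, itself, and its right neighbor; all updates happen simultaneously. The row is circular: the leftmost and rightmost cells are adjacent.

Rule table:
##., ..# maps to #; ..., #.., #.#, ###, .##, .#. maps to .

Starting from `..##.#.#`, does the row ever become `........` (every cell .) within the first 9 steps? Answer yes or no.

no

.#.#....
#.......
.......#
......#.
.....#..
....#...
...#....
..#.....
.#......
step 9 is .#......, still not uniform .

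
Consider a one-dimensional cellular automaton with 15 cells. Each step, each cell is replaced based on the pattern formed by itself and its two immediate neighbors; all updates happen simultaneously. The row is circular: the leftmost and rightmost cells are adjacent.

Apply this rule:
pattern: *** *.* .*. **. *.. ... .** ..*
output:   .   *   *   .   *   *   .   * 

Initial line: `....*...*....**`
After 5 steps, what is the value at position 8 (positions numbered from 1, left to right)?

step 1: *************..
step 2: .............**
step 3: *************..  (repeats step 1; period 2)
step 5: *************..
position 8 holds *

*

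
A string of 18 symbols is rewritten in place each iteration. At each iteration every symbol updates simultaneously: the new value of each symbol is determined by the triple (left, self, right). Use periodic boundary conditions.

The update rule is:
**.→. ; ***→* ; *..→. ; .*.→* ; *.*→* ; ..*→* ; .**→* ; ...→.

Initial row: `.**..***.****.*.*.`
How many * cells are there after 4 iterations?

**..***.****.****.
*..***.****.****.*
..***.****.****.**
.***.****.****.**.
count of *: 13

13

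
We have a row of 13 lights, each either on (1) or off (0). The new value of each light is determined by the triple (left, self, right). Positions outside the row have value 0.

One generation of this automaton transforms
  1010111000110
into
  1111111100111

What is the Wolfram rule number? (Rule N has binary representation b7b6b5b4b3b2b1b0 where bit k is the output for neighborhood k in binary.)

position 5: 111 → 1  (bit 7 = 1)
position 6: 110 → 1  (bit 6 = 1)
position 1: 101 → 1  (bit 5 = 1)
position 7: 100 → 1  (bit 4 = 1)
position 4: 011 → 1  (bit 3 = 1)
position 0: 010 → 1  (bit 2 = 1)
position 9: 001 → 0  (bit 1 = 0)
position 8: 000 → 0  (bit 0 = 0)
bits b7..b0 = 11111100 = 252

252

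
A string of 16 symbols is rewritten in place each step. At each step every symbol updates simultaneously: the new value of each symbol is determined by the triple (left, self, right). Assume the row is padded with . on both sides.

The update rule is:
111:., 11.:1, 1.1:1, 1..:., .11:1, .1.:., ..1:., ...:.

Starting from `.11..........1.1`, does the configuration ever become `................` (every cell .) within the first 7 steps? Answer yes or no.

.11...........1.
.11.............
.11.............  (fixed point — unchanged through step 7)
step 7 is .11............., still not uniform .

no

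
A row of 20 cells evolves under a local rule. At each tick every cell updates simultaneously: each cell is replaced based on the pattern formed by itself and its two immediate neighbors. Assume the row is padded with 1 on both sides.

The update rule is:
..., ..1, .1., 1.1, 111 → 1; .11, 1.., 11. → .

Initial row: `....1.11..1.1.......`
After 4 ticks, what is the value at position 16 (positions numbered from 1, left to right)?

.11111...1111.111111
1.111..11.11.1.11111
.1.1..1..1..111.1111
1111.11.11.1.1.1.111
position 16 holds 1

1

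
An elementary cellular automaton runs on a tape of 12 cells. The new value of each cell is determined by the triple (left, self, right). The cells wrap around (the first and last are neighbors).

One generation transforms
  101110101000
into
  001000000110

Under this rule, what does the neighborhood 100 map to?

At position 9 the neighborhood is 100; the next row has 1 there.

1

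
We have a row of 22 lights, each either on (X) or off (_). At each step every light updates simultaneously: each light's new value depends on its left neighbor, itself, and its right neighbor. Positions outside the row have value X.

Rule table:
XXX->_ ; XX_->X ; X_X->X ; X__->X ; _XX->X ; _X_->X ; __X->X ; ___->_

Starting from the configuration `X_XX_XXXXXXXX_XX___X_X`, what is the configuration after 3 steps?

XXXXXX______XXXXX_XXXX
_____XX____XX___XXX___
X___XXXX__XXXX_XX_XX_X

X___XXXX__XXXX_XX_XX_X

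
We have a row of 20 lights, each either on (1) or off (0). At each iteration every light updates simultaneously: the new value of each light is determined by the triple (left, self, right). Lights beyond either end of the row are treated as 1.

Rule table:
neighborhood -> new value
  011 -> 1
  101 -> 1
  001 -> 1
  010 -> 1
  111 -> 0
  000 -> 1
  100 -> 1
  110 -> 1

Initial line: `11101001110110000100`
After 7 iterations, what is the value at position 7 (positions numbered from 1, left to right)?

1

00111111011111111111
11100001110000000000
00111111011111111111  (repeats iteration 1; period 2)
iteration 7: 00111111011111111111
position 7 holds 1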